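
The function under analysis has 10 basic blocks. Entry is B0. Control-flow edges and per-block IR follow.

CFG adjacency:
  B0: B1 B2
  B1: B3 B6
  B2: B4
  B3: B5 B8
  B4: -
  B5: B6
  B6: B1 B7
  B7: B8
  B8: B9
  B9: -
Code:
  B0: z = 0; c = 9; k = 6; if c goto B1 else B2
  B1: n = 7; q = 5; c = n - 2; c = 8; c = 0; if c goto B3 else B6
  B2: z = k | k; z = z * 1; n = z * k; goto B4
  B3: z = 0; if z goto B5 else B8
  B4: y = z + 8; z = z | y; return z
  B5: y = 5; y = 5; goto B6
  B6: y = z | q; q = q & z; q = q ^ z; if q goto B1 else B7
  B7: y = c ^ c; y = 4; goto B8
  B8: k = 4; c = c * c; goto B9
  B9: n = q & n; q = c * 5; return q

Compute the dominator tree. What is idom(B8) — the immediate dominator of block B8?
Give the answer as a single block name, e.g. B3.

Answer: B1

Derivation:
idom tree: B1←B0 B2←B0 B3←B1 B4←B2 B5←B3 B6←B1 B7←B6 B8←B1 B9←B8
Join-block Dom:
  B1: preds {B0,B6}: {B0} ∩ {B0,B1,B6} = {B0}; idom=B0
  B6: preds {B1,B5}: {B0,B1} ∩ {B0,B1,B3,B5} = {B0,B1}; idom=B1
  B8: preds {B3,B7}: {B0,B1,B3} ∩ {B0,B1,B6,B7} = {B0,B1}; idom=B1

idom(B8) = B1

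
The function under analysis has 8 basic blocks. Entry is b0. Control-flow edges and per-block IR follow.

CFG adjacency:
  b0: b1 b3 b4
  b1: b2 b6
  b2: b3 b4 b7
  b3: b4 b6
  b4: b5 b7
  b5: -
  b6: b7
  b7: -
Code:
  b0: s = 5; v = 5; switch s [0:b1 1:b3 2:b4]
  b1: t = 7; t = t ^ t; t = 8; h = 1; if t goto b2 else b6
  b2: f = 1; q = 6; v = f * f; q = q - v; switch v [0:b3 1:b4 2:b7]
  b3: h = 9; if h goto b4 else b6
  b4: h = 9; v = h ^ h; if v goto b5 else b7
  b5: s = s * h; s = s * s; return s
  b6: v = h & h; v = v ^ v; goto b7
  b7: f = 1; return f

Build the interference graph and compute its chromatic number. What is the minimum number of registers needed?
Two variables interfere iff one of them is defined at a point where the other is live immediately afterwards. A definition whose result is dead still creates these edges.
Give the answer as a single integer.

Block summaries:
  b0: def={s,v} ue=∅
  b1: def={h,t} ue=∅
  b2: def={f,q,v} ue=∅
  b3: def={h} ue=∅
  b4: def={h,v} ue=∅
  b5: def={s} ue={h,s}
  b6: def={v} ue={h}
  b7: def={f} ue=∅

Live sets:
  b0: in=∅ out={s}
  b1: in={s} out={h,s}
  b2: in={s} out={s}
  b3: in={s} out={h,s}
  b4: in={s} out={h,s}
  b5: in={h,s} out=∅
  b6: in={h} out=∅
  b7: in=∅ out=∅

Interference:
  f↔{q,s}
  h↔{s,t,v}
  q↔{f,s,v}
  s↔{f,h,q,t,v}
  t↔{h,s}
  v↔{h,q,s}

Colouring:
  lower bound: {f,q,s} mutually conflict ⇒ χ ≥ 3
  assign f→R2 h→R1 q→R1 s→R0 t→R2 v→R2 — no edge inside a register ⇒ χ ≤ 3
  χ = 3

Answer: 3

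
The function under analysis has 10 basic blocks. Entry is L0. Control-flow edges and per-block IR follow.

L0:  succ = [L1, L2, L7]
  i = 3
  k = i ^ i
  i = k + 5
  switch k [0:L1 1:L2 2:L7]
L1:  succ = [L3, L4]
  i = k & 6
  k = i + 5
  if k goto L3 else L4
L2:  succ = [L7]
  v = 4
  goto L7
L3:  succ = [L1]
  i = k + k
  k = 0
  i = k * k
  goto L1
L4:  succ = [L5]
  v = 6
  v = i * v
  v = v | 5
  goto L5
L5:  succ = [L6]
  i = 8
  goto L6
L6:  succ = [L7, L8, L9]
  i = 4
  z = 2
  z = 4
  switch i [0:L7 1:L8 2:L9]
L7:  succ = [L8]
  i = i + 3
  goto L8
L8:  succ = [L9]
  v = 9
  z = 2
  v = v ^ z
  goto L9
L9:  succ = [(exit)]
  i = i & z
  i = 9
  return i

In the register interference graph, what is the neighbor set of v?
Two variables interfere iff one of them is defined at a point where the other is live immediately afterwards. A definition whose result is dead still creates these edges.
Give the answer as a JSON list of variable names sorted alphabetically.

Block summaries:
  L0 def {i,k} use ∅
  L1 def {i,k} use {k}
  L2 def {v} use ∅
  L3 def {i,k} use {k}
  L4 def {v} use {i}
  L5 def {i} use ∅
  L6 def {i,z} use ∅
  L7 def {i} use {i}
  L8 def {v,z} use ∅
  L9 def {i} use {i,z}

Backward fixpoint:
  live L0: ∅→{i,k}
  live L1: {k}→{i,k}
  live L2: {i}→{i}
  live L3: {k}→{k}
  live L4: {i}→∅
  live L5: ∅→∅
  live L6: ∅→{i,z}
  live L7: {i}→{i}
  live L8: {i}→{i,z}
  live L9: {i,z}→∅

Interference:
  i↔{k,v,z}
  k↔{i}
  v↔{i,z}
  z↔{i,v}

N(v) = ["i", "z"]

Answer: ["i", "z"]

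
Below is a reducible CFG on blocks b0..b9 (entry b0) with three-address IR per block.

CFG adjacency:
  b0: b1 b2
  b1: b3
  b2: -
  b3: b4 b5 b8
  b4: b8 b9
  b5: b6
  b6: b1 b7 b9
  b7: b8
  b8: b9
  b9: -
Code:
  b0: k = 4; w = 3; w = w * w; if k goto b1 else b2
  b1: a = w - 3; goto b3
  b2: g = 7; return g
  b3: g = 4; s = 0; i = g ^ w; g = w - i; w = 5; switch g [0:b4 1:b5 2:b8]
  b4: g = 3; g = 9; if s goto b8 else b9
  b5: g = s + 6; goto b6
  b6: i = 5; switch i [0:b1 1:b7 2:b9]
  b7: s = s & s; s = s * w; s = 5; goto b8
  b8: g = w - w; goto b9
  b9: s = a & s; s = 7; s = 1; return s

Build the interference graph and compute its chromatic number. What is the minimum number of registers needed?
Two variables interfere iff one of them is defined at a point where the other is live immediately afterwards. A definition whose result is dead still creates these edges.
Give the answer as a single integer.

Answer: 4

Analysis:
def/use:
  b0 def {k,w} use ∅
  b1 def {a} use {w}
  b2 def {g} use ∅
  b3 def {g,i,s,w} use {w}
  b4 def {g} use {s}
  b5 def {g} use {s}
  b6 def {i} use ∅
  b7 def {s} use {s,w}
  b8 def {g} use {w}
  b9 def {s} use {a,s}

Liveness:
  b0: in=∅ out={w}
  b1: in={w} out={a,w}
  b2: in=∅ out=∅
  b3: in={a,w} out={a,s,w}
  b4: in={a,s,w} out={a,s,w}
  b5: in={a,s,w} out={a,s,w}
  b6: in={a,s,w} out={a,s,w}
  b7: in={a,s,w} out={a,s,w}
  b8: in={a,s,w} out={a,s}
  b9: in={a,s} out=∅

Interfere edges:
  a: {g,i,s,w}
  g: {a,s,w}
  i: {a,s,w}
  k: {w}
  s: {a,g,i,w}
  w: {a,g,i,k,s}

Colouring:
  lower bound: {a,g,s,w} mutually conflict ⇒ χ ≥ 4
  assign a→c1 g→c3 i→c3 k→c1 s→c2 w→c0 — no edge inside a register ⇒ χ ≤ 4
  χ = 4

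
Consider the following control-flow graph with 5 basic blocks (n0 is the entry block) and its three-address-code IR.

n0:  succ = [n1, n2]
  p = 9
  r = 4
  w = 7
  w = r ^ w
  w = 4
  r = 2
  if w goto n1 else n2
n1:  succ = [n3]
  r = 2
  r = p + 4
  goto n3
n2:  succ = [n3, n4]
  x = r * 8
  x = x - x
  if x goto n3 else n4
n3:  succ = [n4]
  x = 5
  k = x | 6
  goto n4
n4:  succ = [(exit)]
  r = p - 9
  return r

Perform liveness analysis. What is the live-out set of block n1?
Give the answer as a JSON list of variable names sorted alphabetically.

Per-block:
  n0 def {p,r,w} use ∅
  n1 def {r} use {p}
  n2 def {x} use {r}
  n3 def {k,x} use ∅
  n4 def {r} use {p}

Live sets:
  live n0: ∅→{p,r}
  live n1: {p}→{p}
  live n2: {p,r}→{p}
  live n3: {p}→{p}
  live n4: {p}→∅

live-out(n1) = ["p"]

Answer: ["p"]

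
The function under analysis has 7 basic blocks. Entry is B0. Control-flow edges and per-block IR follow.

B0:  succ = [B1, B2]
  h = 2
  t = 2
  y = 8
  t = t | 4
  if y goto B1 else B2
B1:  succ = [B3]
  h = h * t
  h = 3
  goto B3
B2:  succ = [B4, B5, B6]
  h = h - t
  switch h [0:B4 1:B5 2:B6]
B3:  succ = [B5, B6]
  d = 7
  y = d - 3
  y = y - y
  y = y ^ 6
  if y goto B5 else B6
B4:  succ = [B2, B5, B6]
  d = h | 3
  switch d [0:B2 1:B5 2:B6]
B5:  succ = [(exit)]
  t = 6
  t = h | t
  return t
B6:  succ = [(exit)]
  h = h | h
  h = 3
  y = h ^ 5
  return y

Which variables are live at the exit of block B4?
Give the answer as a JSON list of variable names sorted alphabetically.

Per-block:
  B0 def {h,t,y} use ∅
  B1 def {h} use {h,t}
  B2 def {h} use {h,t}
  B3 def {d,y} use ∅
  B4 def {d} use {h}
  B5 def {t} use {h}
  B6 def {h,y} use {h}

Liveness:
  live B0: ∅→{h,t}
  live B1: {h,t}→{h}
  live B2: {h,t}→{h,t}
  live B3: {h}→{h}
  live B4: {h,t}→{h,t}
  live B5: {h}→∅
  live B6: {h}→∅

live-out(B4) = ["h", "t"]

Answer: ["h", "t"]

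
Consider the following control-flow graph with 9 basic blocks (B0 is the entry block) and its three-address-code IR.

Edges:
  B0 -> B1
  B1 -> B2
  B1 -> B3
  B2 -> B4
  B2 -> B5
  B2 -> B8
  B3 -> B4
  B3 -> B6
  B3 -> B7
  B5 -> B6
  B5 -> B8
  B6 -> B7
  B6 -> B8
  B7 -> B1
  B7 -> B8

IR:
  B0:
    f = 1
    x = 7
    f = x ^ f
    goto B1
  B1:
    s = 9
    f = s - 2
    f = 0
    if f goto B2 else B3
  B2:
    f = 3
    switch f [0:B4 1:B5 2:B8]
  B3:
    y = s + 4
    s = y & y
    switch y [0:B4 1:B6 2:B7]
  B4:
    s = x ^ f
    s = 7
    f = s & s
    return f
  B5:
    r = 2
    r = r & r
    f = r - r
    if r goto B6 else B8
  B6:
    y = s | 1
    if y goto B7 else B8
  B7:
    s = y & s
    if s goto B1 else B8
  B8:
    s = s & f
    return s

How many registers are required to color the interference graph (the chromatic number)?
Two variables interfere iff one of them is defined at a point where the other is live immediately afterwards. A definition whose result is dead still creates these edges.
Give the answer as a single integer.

Per-block:
  B0: def={f,x} ue=∅
  B1: def={f,s} ue=∅
  B2: def={f} ue=∅
  B3: def={s,y} ue={s}
  B4: def={f,s} ue={f,x}
  B5: def={f,r} ue=∅
  B6: def={y} ue={s}
  B7: def={s} ue={s,y}
  B8: def={s} ue={f,s}

Backward fixpoint:
  B0: in=∅ out={x}
  B1: in={x} out={f,s,x}
  B2: in={s,x} out={f,s,x}
  B3: in={f,s,x} out={f,s,x,y}
  B4: in={f,x} out=∅
  B5: in={s,x} out={f,s,x}
  B6: in={f,s,x} out={f,s,x,y}
  B7: in={f,s,x,y} out={f,s,x}
  B8: in={f,s} out=∅

Interfere edges:
  f: {r,s,x,y}
  r: {f,s,x}
  s: {f,r,x,y}
  x: {f,r,s,y}
  y: {f,s,x}

Colouring:
  clique {f,r,s,x} ⇒ need ≥ 4
  4-colouring: c0={f}  c1={s}  c2={x}  c3={r,y}
  χ = 4

Answer: 4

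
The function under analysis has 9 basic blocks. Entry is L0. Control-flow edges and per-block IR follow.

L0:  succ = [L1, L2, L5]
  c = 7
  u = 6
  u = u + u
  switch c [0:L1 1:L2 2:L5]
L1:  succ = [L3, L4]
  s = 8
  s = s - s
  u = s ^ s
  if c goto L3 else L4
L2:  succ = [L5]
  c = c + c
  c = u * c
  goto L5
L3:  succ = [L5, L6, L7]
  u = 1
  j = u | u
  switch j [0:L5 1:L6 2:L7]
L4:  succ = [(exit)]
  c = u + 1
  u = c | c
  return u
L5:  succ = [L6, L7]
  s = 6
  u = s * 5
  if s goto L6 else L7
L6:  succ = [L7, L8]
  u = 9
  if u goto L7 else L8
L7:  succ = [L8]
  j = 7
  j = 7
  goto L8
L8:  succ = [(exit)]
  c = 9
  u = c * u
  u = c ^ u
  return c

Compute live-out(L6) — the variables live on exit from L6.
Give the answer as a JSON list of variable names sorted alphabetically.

Answer: ["u"]

Derivation:
def/use:
  L0 def {c,u} use ∅
  L1 def {s,u} use {c}
  L2 def {c} use {c,u}
  L3 def {j,u} use ∅
  L4 def {c,u} use {u}
  L5 def {s,u} use ∅
  L6 def {u} use ∅
  L7 def {j} use ∅
  L8 def {c,u} use {u}

Live sets:
  L0 li=∅ lo={c,u}
  L1 li={c} lo={u}
  L2 li={c,u} lo=∅
  L3 li=∅ lo={u}
  L4 li={u} lo=∅
  L5 li=∅ lo={u}
  L6 li=∅ lo={u}
  L7 li={u} lo={u}
  L8 li={u} lo=∅

live-out(L6) = ["u"]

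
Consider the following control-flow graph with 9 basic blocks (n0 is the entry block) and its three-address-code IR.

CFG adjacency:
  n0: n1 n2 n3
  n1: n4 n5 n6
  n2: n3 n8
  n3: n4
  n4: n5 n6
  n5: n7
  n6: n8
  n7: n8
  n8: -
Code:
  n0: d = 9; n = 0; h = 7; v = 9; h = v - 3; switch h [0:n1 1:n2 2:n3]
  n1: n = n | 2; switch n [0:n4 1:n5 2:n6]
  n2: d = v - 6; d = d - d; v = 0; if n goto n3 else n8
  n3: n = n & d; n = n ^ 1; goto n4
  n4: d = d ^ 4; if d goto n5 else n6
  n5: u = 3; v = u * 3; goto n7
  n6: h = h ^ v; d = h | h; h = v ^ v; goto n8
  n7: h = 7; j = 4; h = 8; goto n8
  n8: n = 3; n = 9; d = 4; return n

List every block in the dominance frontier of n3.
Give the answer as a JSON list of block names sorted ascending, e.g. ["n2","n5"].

Answer: ["n4"]

Derivation:
idom tree: n1←n0 n2←n0 n3←n0 n4←n0 n5←n0 n6←n0 n7←n5 n8←n0
Dom∩ at merges:
  n3: preds {n0,n2}: {n0} ∩ {n0,n2} = {n0}; idom=n0
  n4: preds {n1,n3}: {n0,n1} ∩ {n0,n3} = {n0}; idom=n0
  n5: preds {n1,n4}: {n0,n1} ∩ {n0,n4} = {n0}; idom=n0
  n6: preds {n1,n4}: {n0,n1} ∩ {n0,n4} = {n0}; idom=n0
  n8: preds {n2,n6,n7}: {n0,n2} ∩ {n0,n6} ∩ {n0,n5,n7} = {n0}; idom=n0

Frontier:
  n3←n0: walk · to n0
  n3←n2: walk n2 to n0
  n4←n1: walk n1 to n0
  n4←n3: walk n3 to n0
  n5←n1: walk n1 to n0
  n5←n4: walk n4 to n0
  n6←n1: walk n1 to n0
  n6←n4: walk n4 to n0
  n8←n2: walk n2 to n0
  n8←n6: walk n6 to n0
  n8←n7: walk n7→n5 to n0
  n0 → ∅
  n1 → {n4,n5,n6}
  n2 → {n3,n8}
  n3 → {n4}
  n4 → {n5,n6}
  n5 → {n8}
  n6 → {n8}
  n7 → {n8}
  n8 → ∅

DF(n3) = ["n4"]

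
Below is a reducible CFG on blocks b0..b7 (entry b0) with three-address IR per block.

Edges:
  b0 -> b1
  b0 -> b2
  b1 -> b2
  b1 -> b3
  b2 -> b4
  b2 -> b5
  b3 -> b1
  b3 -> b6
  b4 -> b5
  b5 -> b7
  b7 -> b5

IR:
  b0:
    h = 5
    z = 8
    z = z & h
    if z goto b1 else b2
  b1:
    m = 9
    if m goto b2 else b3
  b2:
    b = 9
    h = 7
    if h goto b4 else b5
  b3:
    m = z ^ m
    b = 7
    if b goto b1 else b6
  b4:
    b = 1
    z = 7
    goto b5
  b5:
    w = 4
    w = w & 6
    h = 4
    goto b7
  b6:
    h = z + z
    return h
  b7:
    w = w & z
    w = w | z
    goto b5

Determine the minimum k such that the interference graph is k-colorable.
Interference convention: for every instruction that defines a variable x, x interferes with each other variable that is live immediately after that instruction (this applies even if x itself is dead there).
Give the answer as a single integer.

Answer: 3

Working:
Block summaries:
  b0: {h,z} / ∅
  b1: {m} / ∅
  b2: {b,h} / ∅
  b3: {b,m} / {m,z}
  b4: {b,z} / ∅
  b5: {h,w} / ∅
  b6: {h} / {z}
  b7: {w} / {w,z}

Backward fixpoint:
  b0: in=∅ out={z}
  b1: in={z} out={m,z}
  b2: in={z} out={z}
  b3: in={m,z} out={z}
  b4: in=∅ out={z}
  b5: in={z} out={w,z}
  b6: in={z} out=∅
  b7: in={w,z} out={z}

Interference:
  b — {z}
  h — {w,z}
  m — {z}
  w — {h,z}
  z — {b,h,m,w}

Chromatic number:
  {h,w,z} pairwise interfere (3-clique) ⇒ χ ≥ 3
  assign b→r1 h→r1 m→r1 w→r2 z→r0 — no edge inside a register ⇒ χ ≤ 3
  χ = 3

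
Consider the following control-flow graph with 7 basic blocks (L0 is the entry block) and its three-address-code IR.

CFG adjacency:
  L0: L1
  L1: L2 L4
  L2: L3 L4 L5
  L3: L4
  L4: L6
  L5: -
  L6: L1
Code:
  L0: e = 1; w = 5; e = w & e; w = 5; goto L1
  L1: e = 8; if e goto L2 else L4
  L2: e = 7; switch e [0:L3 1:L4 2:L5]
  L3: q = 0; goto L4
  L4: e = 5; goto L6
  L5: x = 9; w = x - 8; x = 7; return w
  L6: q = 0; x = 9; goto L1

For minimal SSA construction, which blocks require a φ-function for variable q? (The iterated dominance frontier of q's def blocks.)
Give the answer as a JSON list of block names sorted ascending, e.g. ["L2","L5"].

idom tree: L1←L0 L2←L1 L3←L2 L4←L1 L5←L2 L6←L4
Dom∩ at merges:
  L1: preds {L0,L6}: {L0} ∩ {L0,L1,L4,L6} = {L0}; idom=L0
  L4: preds {L1,L2,L3}: {L0,L1} ∩ {L0,L1,L2} ∩ {L0,L1,L2,L3} = {L0,L1}; idom=L1

DF walk-up:
  join L1 pred L0: · stop@L0
  join L1 pred L6: L6→L4→L1 stop@L0
  join L4 pred L1: · stop@L1
  join L4 pred L2: L2 stop@L1
  join L4 pred L3: L3→L2 stop@L1
  L0 → ∅
  L1 → {L1}
  L2 → {L4}
  L3 → {L4}
  L4 → {L1}
  L5 → ∅
  L6 → {L1}

φ for q: defs {L3,L6}
  DF⁺ = {L1,L4}

Answer: ["L1", "L4"]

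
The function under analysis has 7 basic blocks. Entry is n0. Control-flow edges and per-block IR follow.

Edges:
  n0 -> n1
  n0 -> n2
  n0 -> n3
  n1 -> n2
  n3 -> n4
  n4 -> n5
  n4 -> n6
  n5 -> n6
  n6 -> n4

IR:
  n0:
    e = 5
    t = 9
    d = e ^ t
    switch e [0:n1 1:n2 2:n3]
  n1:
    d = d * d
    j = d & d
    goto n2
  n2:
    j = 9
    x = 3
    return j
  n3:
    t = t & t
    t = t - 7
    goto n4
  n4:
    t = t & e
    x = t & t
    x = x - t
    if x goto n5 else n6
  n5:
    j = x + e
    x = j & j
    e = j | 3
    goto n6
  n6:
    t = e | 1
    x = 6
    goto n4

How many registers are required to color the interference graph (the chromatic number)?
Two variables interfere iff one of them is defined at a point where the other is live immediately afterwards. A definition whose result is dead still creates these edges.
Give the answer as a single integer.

Per-block:
  n0: def={d,e,t} ue=∅
  n1: def={d,j} ue={d}
  n2: def={j,x} ue=∅
  n3: def={t} ue={t}
  n4: def={t,x} ue={e,t}
  n5: def={e,j,x} ue={e,x}
  n6: def={t,x} ue={e}

Liveness:
  live n0: ∅→{d,e,t}
  live n1: {d}→∅
  live n2: ∅→∅
  live n3: {e,t}→{e,t}
  live n4: {e,t}→{e,x}
  live n5: {e,x}→{e}
  live n6: {e}→{e,t}

Conflict graph:
  d: {e,t}
  e: {d,t,x}
  j: {x}
  t: {d,e,x}
  x: {e,j,t}

Chromatic number:
  lower bound: {d,e,t} mutually conflict ⇒ χ ≥ 3
  assign d→R2 e→R0 j→R0 t→R1 x→R2 — no edge inside a register ⇒ χ ≤ 3
  χ = 3

Answer: 3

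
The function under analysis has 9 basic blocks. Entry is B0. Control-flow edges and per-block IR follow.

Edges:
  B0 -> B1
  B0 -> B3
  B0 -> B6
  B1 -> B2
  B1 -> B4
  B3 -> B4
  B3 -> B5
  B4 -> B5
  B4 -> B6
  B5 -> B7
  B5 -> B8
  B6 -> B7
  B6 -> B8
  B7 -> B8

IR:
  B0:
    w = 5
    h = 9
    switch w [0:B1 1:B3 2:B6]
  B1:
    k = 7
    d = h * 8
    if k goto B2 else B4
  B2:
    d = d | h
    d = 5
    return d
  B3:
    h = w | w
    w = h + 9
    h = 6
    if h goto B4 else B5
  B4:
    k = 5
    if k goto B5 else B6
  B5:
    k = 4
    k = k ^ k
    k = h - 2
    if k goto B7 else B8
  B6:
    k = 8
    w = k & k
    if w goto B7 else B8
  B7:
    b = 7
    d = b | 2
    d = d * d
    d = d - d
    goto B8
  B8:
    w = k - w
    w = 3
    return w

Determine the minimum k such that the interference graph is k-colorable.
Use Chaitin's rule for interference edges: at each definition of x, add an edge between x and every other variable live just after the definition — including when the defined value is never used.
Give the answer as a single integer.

Block summaries:
  B0: {h,w} / ∅
  B1: {d,k} / {h}
  B2: {d} / {d,h}
  B3: {h,w} / {w}
  B4: {k} / ∅
  B5: {k} / {h}
  B6: {k,w} / ∅
  B7: {b,d} / ∅
  B8: {w} / {k,w}

Backward fixpoint:
  live B0: ∅→{h,w}
  live B1: {h,w}→{d,h,w}
  live B2: {d,h}→∅
  live B3: {w}→{h,w}
  live B4: {h,w}→{h,w}
  live B5: {h,w}→{k,w}
  live B6: ∅→{k,w}
  live B7: {k,w}→{k,w}
  live B8: {k,w}→∅

Interfere edges:
  b: {k,w}
  d: {h,k,w}
  h: {d,k,w}
  k: {b,d,h,w}
  w: {b,d,h,k}

Registers:
  {d,h,k,w} pairwise interfere (4-clique) ⇒ χ ≥ 4
  4-colouring: R0={k}  R1={w}  R2={b,d}  R3={h}
  χ = 4

Answer: 4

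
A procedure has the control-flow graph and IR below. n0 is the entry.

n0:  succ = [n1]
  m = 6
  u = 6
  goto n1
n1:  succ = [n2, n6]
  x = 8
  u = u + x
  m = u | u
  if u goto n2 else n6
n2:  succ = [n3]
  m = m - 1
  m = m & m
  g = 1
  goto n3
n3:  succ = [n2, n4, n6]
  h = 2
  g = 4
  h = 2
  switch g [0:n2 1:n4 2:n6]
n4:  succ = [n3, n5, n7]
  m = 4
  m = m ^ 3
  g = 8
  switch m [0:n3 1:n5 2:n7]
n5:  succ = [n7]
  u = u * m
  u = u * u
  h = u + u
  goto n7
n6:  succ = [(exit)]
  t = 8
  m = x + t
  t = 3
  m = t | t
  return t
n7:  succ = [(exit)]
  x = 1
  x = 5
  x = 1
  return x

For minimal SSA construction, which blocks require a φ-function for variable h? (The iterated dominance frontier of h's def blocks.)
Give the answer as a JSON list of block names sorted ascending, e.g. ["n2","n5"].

idom tree: n1←n0 n2←n1 n3←n2 n4←n3 n5←n4 n6←n1 n7←n4
Dom∩ at merges:
  n2: preds {n1,n3}: {n0,n1} ∩ {n0,n1,n2,n3} = {n0,n1}; idom=n1
  n3: preds {n2,n4}: {n0,n1,n2} ∩ {n0,n1,n2,n3,n4} = {n0,n1,n2}; idom=n2
  n6: preds {n1,n3}: {n0,n1} ∩ {n0,n1,n2,n3} = {n0,n1}; idom=n1
  n7: preds {n4,n5}: {n0,n1,n2,n3,n4} ∩ {n0,n1,n2,n3,n4,n5} = {n0,n1,n2,n3,n4}; idom=n4

DF derivation:
  n2←n1: walk · to n1
  n2←n3: walk n3→n2 to n1
  n3←n2: walk · to n2
  n3←n4: walk n4→n3 to n2
  n6←n1: walk · to n1
  n6←n3: walk n3→n2 to n1
  n7←n4: walk · to n4
  n7←n5: walk n5 to n4
  n0: DF=∅
  n1: DF=∅
  n2: DF={n2,n6}
  n3: DF={n2,n3,n6}
  n4: DF={n3}
  n5: DF={n7}
  n6: DF=∅
  n7: DF=∅

φ for h: defs {n3,n5}
  DF⁺ = {n2,n3,n6,n7}

Answer: ["n2", "n3", "n6", "n7"]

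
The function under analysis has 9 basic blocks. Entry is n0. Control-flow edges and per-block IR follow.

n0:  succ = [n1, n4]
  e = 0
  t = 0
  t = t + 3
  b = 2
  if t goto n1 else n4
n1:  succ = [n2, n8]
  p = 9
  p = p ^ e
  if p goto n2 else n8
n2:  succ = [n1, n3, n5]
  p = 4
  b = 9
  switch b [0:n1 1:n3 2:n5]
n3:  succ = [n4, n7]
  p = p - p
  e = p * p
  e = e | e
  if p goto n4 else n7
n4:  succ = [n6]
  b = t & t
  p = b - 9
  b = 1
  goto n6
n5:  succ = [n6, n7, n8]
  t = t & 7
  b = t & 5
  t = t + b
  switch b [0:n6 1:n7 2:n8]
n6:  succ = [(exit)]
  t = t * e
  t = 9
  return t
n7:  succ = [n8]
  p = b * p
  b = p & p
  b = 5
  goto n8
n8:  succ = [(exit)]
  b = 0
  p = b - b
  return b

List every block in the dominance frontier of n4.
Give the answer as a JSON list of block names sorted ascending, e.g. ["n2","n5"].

Answer: ["n6"]

Working:
idom tree: n1←n0 n2←n1 n3←n2 n4←n0 n5←n2 n6←n0 n7←n2 n8←n1
Dom∩ at merges:
  n1: preds {n0,n2}: {n0} ∩ {n0,n1,n2} = {n0}; idom=n0
  n4: preds {n0,n3}: {n0} ∩ {n0,n1,n2,n3} = {n0}; idom=n0
  n6: preds {n4,n5}: {n0,n4} ∩ {n0,n1,n2,n5} = {n0}; idom=n0
  n7: preds {n3,n5}: {n0,n1,n2,n3} ∩ {n0,n1,n2,n5} = {n0,n1,n2}; idom=n2
  n8: preds {n1,n5,n7}: {n0,n1} ∩ {n0,n1,n2,n5} ∩ {n0,n1,n2,n7} = {n0,n1}; idom=n1

Frontier:
  n1←n0: walk · to n0
  n1←n2: walk n2→n1 to n0
  n4←n0: walk · to n0
  n4←n3: walk n3→n2→n1 to n0
  n6←n4: walk n4 to n0
  n6←n5: walk n5→n2→n1 to n0
  n7←n3: walk n3 to n2
  n7←n5: walk n5 to n2
  n8←n1: walk · to n1
  n8←n5: walk n5→n2 to n1
  n8←n7: walk n7→n2 to n1
  n0 → ∅
  n1 → {n1,n4,n6}
  n2 → {n1,n4,n6,n8}
  n3 → {n4,n7}
  n4 → {n6}
  n5 → {n6,n7,n8}
  n6 → ∅
  n7 → {n8}
  n8 → ∅

DF(n4) = ["n6"]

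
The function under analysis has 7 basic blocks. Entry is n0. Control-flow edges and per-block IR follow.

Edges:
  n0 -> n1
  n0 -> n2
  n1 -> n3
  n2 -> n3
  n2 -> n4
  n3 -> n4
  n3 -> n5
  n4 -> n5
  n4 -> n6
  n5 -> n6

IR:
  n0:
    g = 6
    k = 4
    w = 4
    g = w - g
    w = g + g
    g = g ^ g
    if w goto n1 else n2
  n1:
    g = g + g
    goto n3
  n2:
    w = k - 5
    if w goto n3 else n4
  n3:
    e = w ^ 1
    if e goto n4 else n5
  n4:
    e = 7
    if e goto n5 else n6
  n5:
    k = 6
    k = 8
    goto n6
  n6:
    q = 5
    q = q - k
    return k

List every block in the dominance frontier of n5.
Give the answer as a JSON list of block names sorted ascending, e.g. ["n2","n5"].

idom tree: n1←n0 n2←n0 n3←n0 n4←n0 n5←n0 n6←n0
Dom∩ at merges:
  n3: preds {n1,n2}: {n0,n1} ∩ {n0,n2} = {n0}; idom=n0
  n4: preds {n2,n3}: {n0,n2} ∩ {n0,n3} = {n0}; idom=n0
  n5: preds {n3,n4}: {n0,n3} ∩ {n0,n4} = {n0}; idom=n0
  n6: preds {n4,n5}: {n0,n4} ∩ {n0,n5} = {n0}; idom=n0

DF walk-up:
  join n3 pred n1: n1 stop@n0
  join n3 pred n2: n2 stop@n0
  join n4 pred n2: n2 stop@n0
  join n4 pred n3: n3 stop@n0
  join n5 pred n3: n3 stop@n0
  join n5 pred n4: n4 stop@n0
  join n6 pred n4: n4 stop@n0
  join n6 pred n5: n5 stop@n0
  DF(n0)=∅
  DF(n1)={n3}
  DF(n2)={n3,n4}
  DF(n3)={n4,n5}
  DF(n4)={n5,n6}
  DF(n5)={n6}
  DF(n6)=∅

DF(n5) = ["n6"]

Answer: ["n6"]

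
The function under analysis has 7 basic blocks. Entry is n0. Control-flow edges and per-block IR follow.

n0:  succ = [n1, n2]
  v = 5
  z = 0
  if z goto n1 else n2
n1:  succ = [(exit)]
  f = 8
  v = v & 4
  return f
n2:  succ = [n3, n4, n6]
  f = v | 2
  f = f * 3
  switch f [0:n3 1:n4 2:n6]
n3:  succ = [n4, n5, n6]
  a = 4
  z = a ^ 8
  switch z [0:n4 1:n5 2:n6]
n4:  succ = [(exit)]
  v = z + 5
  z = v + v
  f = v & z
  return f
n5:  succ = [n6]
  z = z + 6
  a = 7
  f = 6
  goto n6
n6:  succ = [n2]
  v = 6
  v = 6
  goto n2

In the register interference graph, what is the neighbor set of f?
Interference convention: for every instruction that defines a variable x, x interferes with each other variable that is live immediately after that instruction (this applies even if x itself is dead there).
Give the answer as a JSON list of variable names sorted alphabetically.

def/use:
  n0 def {v,z} use ∅
  n1 def {f,v} use {v}
  n2 def {f} use {v}
  n3 def {a,z} use ∅
  n4 def {f,v,z} use {z}
  n5 def {a,f,z} use {z}
  n6 def {v} use ∅

Backward fixpoint:
  live n0: ∅→{v,z}
  live n1: {v}→∅
  live n2: {v,z}→{z}
  live n3: ∅→{z}
  live n4: {z}→∅
  live n5: {z}→{z}
  live n6: {z}→{v,z}

Interference:
  a↔{z}
  f↔{v,z}
  v↔{f,z}
  z↔{a,f,v}

N(f) = ["v", "z"]

Answer: ["v", "z"]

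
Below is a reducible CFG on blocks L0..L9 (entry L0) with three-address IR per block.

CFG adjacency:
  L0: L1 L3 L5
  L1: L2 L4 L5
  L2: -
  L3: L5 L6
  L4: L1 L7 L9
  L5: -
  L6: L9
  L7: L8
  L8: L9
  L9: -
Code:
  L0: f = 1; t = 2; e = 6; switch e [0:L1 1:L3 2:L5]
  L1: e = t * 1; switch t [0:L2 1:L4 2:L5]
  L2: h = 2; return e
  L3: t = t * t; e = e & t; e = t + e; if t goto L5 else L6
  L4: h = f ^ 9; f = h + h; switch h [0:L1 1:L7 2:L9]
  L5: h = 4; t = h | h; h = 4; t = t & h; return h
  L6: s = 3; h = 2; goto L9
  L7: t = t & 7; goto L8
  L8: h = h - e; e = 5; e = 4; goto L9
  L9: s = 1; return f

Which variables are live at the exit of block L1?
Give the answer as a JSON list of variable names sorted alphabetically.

Answer: ["e", "f", "t"]

Working:
def/use:
  L0: {e,f,t} / ∅
  L1: {e} / {t}
  L2: {h} / {e}
  L3: {e,t} / {e,t}
  L4: {f,h} / {f}
  L5: {h,t} / ∅
  L6: {h,s} / ∅
  L7: {t} / {t}
  L8: {e,h} / {e,h}
  L9: {s} / {f}

Liveness:
  L0 li=∅ lo={e,f,t}
  L1 li={f,t} lo={e,f,t}
  L2 li={e} lo=∅
  L3 li={e,f,t} lo={f}
  L4 li={e,f,t} lo={e,f,h,t}
  L5 li=∅ lo=∅
  L6 li={f} lo={f}
  L7 li={e,f,h,t} lo={e,f,h}
  L8 li={e,f,h} lo={f}
  L9 li={f} lo=∅

live-out(L1) = ["e", "f", "t"]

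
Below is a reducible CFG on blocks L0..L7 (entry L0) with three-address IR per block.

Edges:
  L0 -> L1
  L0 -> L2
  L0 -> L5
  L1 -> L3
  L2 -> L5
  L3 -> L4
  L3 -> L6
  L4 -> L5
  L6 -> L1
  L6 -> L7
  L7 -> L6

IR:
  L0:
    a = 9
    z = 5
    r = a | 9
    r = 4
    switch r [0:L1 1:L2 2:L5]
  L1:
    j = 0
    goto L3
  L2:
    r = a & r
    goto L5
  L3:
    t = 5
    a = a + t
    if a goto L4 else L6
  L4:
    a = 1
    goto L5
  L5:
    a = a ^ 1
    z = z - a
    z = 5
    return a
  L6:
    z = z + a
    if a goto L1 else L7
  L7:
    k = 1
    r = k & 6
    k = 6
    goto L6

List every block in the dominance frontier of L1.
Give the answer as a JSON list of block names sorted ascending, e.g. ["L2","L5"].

idom tree: L1←L0 L2←L0 L3←L1 L4←L3 L5←L0 L6←L3 L7←L6
Dom∩ at merges:
  L1: preds {L0,L6}: {L0} ∩ {L0,L1,L3,L6} = {L0}; idom=L0
  L5: preds {L0,L2,L4}: {L0} ∩ {L0,L2} ∩ {L0,L1,L3,L4} = {L0}; idom=L0
  L6: preds {L3,L7}: {L0,L1,L3} ∩ {L0,L1,L3,L6,L7} = {L0,L1,L3}; idom=L3

DF walk-up:
  L1←L0: walk · to L0
  L1←L6: walk L6→L3→L1 to L0
  L5←L0: walk · to L0
  L5←L2: walk L2 to L0
  L5←L4: walk L4→L3→L1 to L0
  L6←L3: walk · to L3
  L6←L7: walk L7→L6 to L3
  L0 → ∅
  L1 → {L1,L5}
  L2 → {L5}
  L3 → {L1,L5}
  L4 → {L5}
  L5 → ∅
  L6 → {L1,L6}
  L7 → {L6}

DF(L1) = ["L1", "L5"]

Answer: ["L1", "L5"]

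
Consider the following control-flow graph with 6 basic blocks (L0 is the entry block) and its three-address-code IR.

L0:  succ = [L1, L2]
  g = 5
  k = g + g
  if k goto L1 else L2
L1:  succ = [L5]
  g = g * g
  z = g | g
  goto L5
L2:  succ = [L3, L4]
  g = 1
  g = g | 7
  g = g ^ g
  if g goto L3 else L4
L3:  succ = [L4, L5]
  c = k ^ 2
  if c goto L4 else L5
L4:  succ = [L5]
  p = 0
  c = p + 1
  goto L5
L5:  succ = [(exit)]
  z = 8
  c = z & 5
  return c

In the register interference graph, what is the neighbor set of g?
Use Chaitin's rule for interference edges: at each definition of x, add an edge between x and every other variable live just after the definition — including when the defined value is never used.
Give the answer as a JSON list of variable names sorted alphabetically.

Answer: ["k"]

Working:
Block summaries:
  L0: def={g,k} ue=∅
  L1: def={g,z} ue={g}
  L2: def={g} ue=∅
  L3: def={c} ue={k}
  L4: def={c,p} ue=∅
  L5: def={c,z} ue=∅

Live sets:
  L0 li=∅ lo={g,k}
  L1 li={g} lo=∅
  L2 li={k} lo={k}
  L3 li={k} lo=∅
  L4 li=∅ lo=∅
  L5 li=∅ lo=∅

Interference:
  c↔∅
  g↔{k}
  k↔{g}
  p↔∅
  z↔∅

N(g) = ["k"]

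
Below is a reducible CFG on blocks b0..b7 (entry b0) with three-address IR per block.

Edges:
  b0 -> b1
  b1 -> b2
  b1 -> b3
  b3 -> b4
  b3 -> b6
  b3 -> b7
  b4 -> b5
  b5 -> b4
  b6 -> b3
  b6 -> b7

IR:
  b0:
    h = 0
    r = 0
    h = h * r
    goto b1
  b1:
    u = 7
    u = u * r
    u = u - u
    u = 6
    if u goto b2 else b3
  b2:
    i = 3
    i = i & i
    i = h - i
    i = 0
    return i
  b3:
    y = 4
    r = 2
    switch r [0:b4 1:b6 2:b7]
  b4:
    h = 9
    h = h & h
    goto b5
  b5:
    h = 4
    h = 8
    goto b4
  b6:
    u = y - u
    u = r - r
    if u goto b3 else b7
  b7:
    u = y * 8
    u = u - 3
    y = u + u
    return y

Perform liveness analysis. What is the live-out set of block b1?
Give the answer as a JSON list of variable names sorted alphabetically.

Answer: ["h", "u"]

Analysis:
Per-block:
  b0: {h,r} / ∅
  b1: {u} / {r}
  b2: {i} / {h}
  b3: {r,y} / ∅
  b4: {h} / ∅
  b5: {h} / ∅
  b6: {u} / {r,u,y}
  b7: {u,y} / {y}

Liveness:
  b0 li=∅ lo={h,r}
  b1 li={h,r} lo={h,u}
  b2 li={h} lo=∅
  b3 li={u} lo={r,u,y}
  b4 li=∅ lo=∅
  b5 li=∅ lo=∅
  b6 li={r,u,y} lo={u,y}
  b7 li={y} lo=∅

live-out(b1) = ["h", "u"]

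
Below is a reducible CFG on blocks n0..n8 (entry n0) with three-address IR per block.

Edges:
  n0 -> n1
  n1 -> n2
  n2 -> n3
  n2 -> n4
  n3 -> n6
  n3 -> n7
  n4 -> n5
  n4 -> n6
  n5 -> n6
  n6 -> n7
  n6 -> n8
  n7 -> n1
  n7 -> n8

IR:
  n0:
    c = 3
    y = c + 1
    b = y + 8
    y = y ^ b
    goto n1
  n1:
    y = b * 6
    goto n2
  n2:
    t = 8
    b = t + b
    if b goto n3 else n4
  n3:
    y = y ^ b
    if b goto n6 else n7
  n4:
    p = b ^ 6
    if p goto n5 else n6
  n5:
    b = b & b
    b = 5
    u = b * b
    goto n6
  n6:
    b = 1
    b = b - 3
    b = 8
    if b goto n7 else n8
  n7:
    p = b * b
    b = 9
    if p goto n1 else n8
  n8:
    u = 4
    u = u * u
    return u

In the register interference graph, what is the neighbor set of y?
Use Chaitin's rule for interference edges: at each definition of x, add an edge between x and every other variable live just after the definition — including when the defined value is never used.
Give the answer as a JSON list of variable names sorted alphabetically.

def/use:
  n0 def {b,c,y} use ∅
  n1 def {y} use {b}
  n2 def {b,t} use {b}
  n3 def {y} use {b,y}
  n4 def {p} use {b}
  n5 def {b,u} use {b}
  n6 def {b} use ∅
  n7 def {b,p} use {b}
  n8 def {u} use ∅

Backward fixpoint:
  live n0: ∅→{b}
  live n1: {b}→{b,y}
  live n2: {b,y}→{b,y}
  live n3: {b,y}→{b}
  live n4: {b}→{b}
  live n5: {b}→∅
  live n6: ∅→{b}
  live n7: {b}→{b}
  live n8: ∅→∅

Conflict graph:
  b — {p,t,y}
  c — ∅
  p — {b}
  t — {b,y}
  u — ∅
  y — {b,t}

N(y) = ["b", "t"]

Answer: ["b", "t"]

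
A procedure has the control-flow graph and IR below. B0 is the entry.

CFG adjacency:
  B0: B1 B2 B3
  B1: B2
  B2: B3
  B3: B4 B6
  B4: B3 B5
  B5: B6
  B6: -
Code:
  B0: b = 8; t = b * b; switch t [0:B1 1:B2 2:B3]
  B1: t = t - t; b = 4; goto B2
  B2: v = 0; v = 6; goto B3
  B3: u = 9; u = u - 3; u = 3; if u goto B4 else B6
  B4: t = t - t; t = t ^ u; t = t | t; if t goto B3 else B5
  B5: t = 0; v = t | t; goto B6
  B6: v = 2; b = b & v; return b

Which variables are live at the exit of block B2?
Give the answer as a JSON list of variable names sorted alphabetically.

def/use:
  B0: {b,t} / ∅
  B1: {b,t} / {t}
  B2: {v} / ∅
  B3: {u} / ∅
  B4: {t} / {t,u}
  B5: {t,v} / ∅
  B6: {b,v} / {b}

Backward fixpoint:
  B0 li=∅ lo={b,t}
  B1 li={t} lo={b,t}
  B2 li={b,t} lo={b,t}
  B3 li={b,t} lo={b,t,u}
  B4 li={b,t,u} lo={b,t}
  B5 li={b} lo={b}
  B6 li={b} lo=∅

live-out(B2) = ["b", "t"]

Answer: ["b", "t"]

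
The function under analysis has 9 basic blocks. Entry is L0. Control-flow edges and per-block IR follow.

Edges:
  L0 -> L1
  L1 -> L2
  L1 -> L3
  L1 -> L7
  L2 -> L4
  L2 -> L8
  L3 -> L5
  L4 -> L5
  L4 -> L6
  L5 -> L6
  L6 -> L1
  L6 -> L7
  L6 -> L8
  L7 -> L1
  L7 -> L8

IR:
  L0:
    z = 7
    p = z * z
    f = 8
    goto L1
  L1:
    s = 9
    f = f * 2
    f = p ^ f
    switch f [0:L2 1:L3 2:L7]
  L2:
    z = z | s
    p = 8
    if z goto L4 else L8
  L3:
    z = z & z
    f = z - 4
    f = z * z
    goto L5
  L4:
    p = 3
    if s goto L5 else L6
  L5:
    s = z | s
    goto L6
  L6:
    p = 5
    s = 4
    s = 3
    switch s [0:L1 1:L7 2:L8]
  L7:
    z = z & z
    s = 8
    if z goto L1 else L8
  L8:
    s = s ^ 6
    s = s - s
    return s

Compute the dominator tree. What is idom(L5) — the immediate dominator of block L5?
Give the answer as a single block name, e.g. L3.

Answer: L1

Working:
idom tree: L1←L0 L2←L1 L3←L1 L4←L2 L5←L1 L6←L1 L7←L1 L8←L1
Join-block Dom:
  L1: preds {L0,L6,L7}: {L0} ∩ {L0,L1,L6} ∩ {L0,L1,L7} = {L0}; idom=L0
  L5: preds {L3,L4}: {L0,L1,L3} ∩ {L0,L1,L2,L4} = {L0,L1}; idom=L1
  L6: preds {L4,L5}: {L0,L1,L2,L4} ∩ {L0,L1,L5} = {L0,L1}; idom=L1
  L7: preds {L1,L6}: {L0,L1} ∩ {L0,L1,L6} = {L0,L1}; idom=L1
  L8: preds {L2,L6,L7}: {L0,L1,L2} ∩ {L0,L1,L6} ∩ {L0,L1,L7} = {L0,L1}; idom=L1

idom(L5) = L1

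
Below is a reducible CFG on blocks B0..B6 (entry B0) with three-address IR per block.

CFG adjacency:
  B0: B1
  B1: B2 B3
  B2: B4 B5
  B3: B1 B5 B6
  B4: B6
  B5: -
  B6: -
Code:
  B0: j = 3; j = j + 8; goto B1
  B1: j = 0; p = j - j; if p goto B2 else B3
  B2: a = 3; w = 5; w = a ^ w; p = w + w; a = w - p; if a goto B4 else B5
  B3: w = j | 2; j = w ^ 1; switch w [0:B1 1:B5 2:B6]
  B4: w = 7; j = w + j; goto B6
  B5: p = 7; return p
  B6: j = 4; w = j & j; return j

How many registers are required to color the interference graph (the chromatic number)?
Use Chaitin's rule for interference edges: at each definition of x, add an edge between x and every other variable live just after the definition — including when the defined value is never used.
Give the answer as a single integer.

Answer: 3

Derivation:
Block summaries:
  B0: def={j} ue=∅
  B1: def={j,p} ue=∅
  B2: def={a,p,w} ue=∅
  B3: def={j,w} ue={j}
  B4: def={j,w} ue={j}
  B5: def={p} ue=∅
  B6: def={j,w} ue=∅

Backward fixpoint:
  live B0: ∅→∅
  live B1: ∅→{j}
  live B2: {j}→{j}
  live B3: {j}→∅
  live B4: {j}→∅
  live B5: ∅→∅
  live B6: ∅→∅

Conflict graph:
  a↔{j,w}
  j↔{a,p,w}
  p↔{j,w}
  w↔{a,j,p}

Chromatic number:
  lower bound: {a,j,w} mutually conflict ⇒ χ ≥ 3
  3-colouring: r0={j}  r1={w}  r2={a,p}
  χ = 3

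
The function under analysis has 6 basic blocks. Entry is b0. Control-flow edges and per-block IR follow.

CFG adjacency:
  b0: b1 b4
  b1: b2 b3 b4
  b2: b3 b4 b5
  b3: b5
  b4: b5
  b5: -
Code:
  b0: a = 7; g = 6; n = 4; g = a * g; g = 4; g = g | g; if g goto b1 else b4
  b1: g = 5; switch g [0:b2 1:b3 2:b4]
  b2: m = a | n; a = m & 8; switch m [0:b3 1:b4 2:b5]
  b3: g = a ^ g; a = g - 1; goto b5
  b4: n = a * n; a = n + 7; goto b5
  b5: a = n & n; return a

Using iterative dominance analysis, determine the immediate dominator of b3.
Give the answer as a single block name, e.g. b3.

Answer: b1

Analysis:
idom tree: b1←b0 b2←b1 b3←b1 b4←b0 b5←b0
Join-block Dom:
  b3: preds {b1,b2}: {b0,b1} ∩ {b0,b1,b2} = {b0,b1}; idom=b1
  b4: preds {b0,b1,b2}: {b0} ∩ {b0,b1} ∩ {b0,b1,b2} = {b0}; idom=b0
  b5: preds {b2,b3,b4}: {b0,b1,b2} ∩ {b0,b1,b3} ∩ {b0,b4} = {b0}; idom=b0

idom(b3) = b1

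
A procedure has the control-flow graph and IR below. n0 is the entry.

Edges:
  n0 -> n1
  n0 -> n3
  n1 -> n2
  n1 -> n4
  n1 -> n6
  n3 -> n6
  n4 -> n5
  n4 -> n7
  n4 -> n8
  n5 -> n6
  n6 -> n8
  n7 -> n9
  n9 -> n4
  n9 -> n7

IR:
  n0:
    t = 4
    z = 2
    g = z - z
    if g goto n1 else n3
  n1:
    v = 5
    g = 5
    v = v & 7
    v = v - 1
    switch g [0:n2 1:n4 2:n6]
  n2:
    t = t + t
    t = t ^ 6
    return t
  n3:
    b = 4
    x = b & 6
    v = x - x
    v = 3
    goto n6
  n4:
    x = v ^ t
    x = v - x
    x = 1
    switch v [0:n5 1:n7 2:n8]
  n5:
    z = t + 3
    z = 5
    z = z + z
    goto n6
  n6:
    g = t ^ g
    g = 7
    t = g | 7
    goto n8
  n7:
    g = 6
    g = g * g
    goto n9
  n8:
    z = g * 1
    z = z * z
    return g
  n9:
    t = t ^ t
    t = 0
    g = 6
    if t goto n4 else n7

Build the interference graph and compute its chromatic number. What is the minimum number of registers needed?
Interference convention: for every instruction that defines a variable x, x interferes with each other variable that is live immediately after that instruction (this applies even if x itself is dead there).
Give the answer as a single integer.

Answer: 4

Derivation:
Block summaries:
  n0 def {g,t,z} use ∅
  n1 def {g,v} use ∅
  n2 def {t} use {t}
  n3 def {b,v,x} use ∅
  n4 def {x} use {t,v}
  n5 def {z} use {t}
  n6 def {g,t} use {g,t}
  n7 def {g} use ∅
  n8 def {z} use {g}
  n9 def {g,t} use {t}

Liveness:
  n0: in=∅ out={g,t}
  n1: in={t} out={g,t,v}
  n2: in={t} out=∅
  n3: in={g,t} out={g,t}
  n4: in={g,t,v} out={g,t,v}
  n5: in={g,t} out={g,t}
  n6: in={g,t} out={g}
  n7: in={t,v} out={t,v}
  n8: in={g} out=∅
  n9: in={t,v} out={g,t,v}

Interfere edges:
  b: {g,t}
  g: {b,t,v,x,z}
  t: {b,g,v,x,z}
  v: {g,t,x}
  x: {g,t,v}
  z: {g,t}

Registers:
  {g,t,v,x} pairwise interfere (4-clique) ⇒ χ ≥ 4
  assign b→r2 g→r0 t→r1 v→r2 x→r3 z→r2 — no edge inside a register ⇒ χ ≤ 4
  χ = 4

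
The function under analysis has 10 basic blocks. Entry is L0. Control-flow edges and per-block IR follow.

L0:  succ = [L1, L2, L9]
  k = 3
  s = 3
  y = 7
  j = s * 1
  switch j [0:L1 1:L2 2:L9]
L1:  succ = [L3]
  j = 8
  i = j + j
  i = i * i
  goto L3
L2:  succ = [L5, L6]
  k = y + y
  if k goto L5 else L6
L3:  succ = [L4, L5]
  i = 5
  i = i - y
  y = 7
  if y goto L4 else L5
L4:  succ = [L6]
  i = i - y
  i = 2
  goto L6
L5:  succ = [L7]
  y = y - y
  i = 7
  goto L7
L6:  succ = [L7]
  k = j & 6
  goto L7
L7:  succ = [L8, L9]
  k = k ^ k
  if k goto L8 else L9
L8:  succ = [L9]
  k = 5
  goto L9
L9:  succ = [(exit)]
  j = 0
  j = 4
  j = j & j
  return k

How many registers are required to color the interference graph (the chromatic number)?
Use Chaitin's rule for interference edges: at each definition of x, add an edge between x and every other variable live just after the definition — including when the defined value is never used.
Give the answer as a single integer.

Block summaries:
  L0: def={j,k,s,y} ue=∅
  L1: def={i,j} ue=∅
  L2: def={k} ue={y}
  L3: def={i,y} ue={y}
  L4: def={i} ue={i,y}
  L5: def={i,y} ue={y}
  L6: def={k} ue={j}
  L7: def={k} ue={k}
  L8: def={k} ue=∅
  L9: def={j} ue={k}

Liveness:
  L0: in=∅ out={j,k,y}
  L1: in={k,y} out={j,k,y}
  L2: in={j,y} out={j,k,y}
  L3: in={j,k,y} out={i,j,k,y}
  L4: in={i,j,y} out={j}
  L5: in={k,y} out={k}
  L6: in={j} out={k}
  L7: in={k} out={k}
  L8: in=∅ out={k}
  L9: in={k} out=∅

Conflict graph:
  i — {j,k,y}
  j — {i,k,y}
  k — {i,j,s,y}
  s — {k,y}
  y — {i,j,k,s}

Chromatic number:
  lower bound: {i,j,k,y} mutually conflict ⇒ χ ≥ 4
  assign i→r2 j→r3 k→r0 s→r2 y→r1 — no edge inside a register ⇒ χ ≤ 4
  χ = 4

Answer: 4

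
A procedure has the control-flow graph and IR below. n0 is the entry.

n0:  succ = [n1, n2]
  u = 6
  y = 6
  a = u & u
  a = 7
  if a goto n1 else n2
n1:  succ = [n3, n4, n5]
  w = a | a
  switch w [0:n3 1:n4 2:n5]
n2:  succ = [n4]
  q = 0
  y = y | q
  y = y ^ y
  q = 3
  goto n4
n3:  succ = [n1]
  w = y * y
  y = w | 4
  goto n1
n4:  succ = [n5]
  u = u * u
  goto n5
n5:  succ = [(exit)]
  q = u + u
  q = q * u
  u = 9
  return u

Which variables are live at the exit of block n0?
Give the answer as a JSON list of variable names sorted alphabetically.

def/use:
  n0: def={a,u,y} ue=∅
  n1: def={w} ue={a}
  n2: def={q,y} ue={y}
  n3: def={w,y} ue={y}
  n4: def={u} ue={u}
  n5: def={q,u} ue={u}

Live sets:
  n0 li=∅ lo={a,u,y}
  n1 li={a,u,y} lo={a,u,y}
  n2 li={u,y} lo={u}
  n3 li={a,u,y} lo={a,u,y}
  n4 li={u} lo={u}
  n5 li={u} lo=∅

live-out(n0) = ["a", "u", "y"]

Answer: ["a", "u", "y"]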